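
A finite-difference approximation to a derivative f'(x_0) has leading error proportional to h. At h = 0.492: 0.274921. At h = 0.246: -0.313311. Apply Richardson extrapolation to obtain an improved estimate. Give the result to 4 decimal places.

Extrapolated value = (2·A(h/2) − A(h)) / (2 − 1)
= (2·(-0.313311) − 0.274921) / 1
= -0.901543 / 1 = -0.901543

-0.9015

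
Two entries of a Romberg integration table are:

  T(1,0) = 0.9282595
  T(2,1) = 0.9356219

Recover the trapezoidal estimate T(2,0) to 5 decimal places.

From T(2,1) = (4·T(2,0) − T(1,0))/3, solve for T(2,0):
4·T(2,0) = 3·0.9356219 + 0.9282595 = 3.7351252
T(2,0) = 0.9337813

0.93378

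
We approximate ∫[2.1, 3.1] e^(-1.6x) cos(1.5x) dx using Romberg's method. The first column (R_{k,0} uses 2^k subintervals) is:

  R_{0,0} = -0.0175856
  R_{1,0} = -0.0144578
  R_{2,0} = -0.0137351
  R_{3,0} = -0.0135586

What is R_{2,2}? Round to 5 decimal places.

-0.01350

R_{1,1} = -0.0144578 + (-0.0144578 − (-0.0175856))/3 = -0.0134152
R_{2,1} = -0.0137351 + (-0.0137351 − (-0.0144578))/3 = -0.0134942
R_{2,2} = -0.0134942 + (-0.0134942 − (-0.0134152))/15 = -0.0134995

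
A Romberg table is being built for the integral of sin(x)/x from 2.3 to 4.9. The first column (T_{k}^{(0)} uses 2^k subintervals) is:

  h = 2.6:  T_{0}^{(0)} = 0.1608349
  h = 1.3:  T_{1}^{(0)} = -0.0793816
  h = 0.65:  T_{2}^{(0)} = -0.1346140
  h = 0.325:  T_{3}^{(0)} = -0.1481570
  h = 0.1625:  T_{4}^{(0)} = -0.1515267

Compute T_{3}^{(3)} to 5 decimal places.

Richardson extrapolation on the trapezoidal column (denominator 4−1=3):
T_{1}^{(1)} = (4·(-0.0793816) − 0.1608349) / 3 = -0.1594538
T_{2}^{(1)} = (4·(-0.1346140) − (-0.0793816)) / 3 = -0.1530248
T_{3}^{(1)} = (4·(-0.1481570) − (-0.1346140)) / 3 = -0.1526713
T_{2}^{(2)} = (16·(-0.1530248) − (-0.1594538)) / 15 = -0.1525962
T_{3}^{(2)} = -0.1526713 + (-0.1526713 − (-0.1530248))/15 = -0.1526477
T_{3}^{(3)} = -0.1526477 + (-0.1526477 − (-0.1525962))/63 = -0.1526485

-0.15265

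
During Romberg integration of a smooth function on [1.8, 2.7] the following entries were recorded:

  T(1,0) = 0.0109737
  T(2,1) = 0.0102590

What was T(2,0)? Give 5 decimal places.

From T(2,1) = (4·T(2,0) − T(1,0))/3, solve for T(2,0):
4·T(2,0) = 3·0.0102590 + 0.0109737 = 0.0417507
T(2,0) = 0.0104377

0.01044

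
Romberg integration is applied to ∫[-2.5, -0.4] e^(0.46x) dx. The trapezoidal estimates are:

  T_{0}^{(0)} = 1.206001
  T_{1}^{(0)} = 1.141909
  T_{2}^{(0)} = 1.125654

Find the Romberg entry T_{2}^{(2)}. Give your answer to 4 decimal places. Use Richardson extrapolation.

1.1202

T_{1}^{(1)} = 1.141909 + (1.141909 − 1.206001)/3 = 1.120545
T_{2}^{(1)} = 1.125654 + (1.125654 − 1.141909)/3 = 1.120236
T_{2}^{(2)} = 1.120236 + (1.120236 − 1.120545)/15 = 1.120215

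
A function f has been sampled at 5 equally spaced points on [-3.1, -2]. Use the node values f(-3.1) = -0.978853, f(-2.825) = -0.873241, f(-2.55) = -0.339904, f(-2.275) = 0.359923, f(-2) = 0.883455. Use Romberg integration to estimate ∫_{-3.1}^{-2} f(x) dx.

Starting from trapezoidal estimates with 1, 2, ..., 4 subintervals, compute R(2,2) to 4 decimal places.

-0.2588

R(0,0) (trapezoid, 1 panel, h=1.1000): -0.052469
R(1,0) (trapezoid, 2 panels, h=0.5500): -0.213182
R(2,0) (trapezoid, 4 panels, h=0.2750): -0.247753
R(1,1) = -0.213182 + (-0.213182 − (-0.052469))/3 = -0.266753
R(2,1) = -0.247753 + (-0.247753 − (-0.213182))/3 = -0.259277
R(2,2) = -0.259277 + (-0.259277 − (-0.266753))/15 = -0.258779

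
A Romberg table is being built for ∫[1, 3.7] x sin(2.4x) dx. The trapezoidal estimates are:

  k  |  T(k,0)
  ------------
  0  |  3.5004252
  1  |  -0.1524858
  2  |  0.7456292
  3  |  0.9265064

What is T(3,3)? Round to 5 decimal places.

Richardson extrapolation on the trapezoidal column (denominator 4−1=3):
T(1,1) = -0.1524858 + (-0.1524858 − 3.5004252)/3 = -1.3701228
T(2,1) = 0.7456292 + (0.7456292 − (-0.1524858))/3 = 1.0450009
T(3,1) = 0.9265064 + (0.9265064 − 0.7456292)/3 = 0.9867988
T(2,2) = (16·1.0450009 − (-1.3701228)) / 15 = 1.2060091
T(3,2) = 0.9867988 + (0.9867988 − 1.0450009)/15 = 0.9829187
T(3,3) = 0.9829187 + (0.9829187 − 1.2060091)/63 = 0.9793776
(Column j=1 coincides with Simpson's rule on the same nodes.)

0.97938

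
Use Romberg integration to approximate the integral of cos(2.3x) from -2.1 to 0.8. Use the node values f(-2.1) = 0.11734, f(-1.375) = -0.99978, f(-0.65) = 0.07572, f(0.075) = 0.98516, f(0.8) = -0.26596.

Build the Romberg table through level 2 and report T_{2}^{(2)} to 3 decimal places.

-0.019

T_{0}^{(0)} (trapezoid, 1 panel, h=2.9000): -0.21550
T_{1}^{(0)} (trapezoid, 2 panels, h=1.4500): 0.00204
T_{2}^{(0)} (trapezoid, 4 panels, h=0.7250): -0.00958
T_{1}^{(1)} = 0.00204 + (0.00204 − (-0.21550))/3 = 0.07455
T_{2}^{(1)} = -0.00958 + (-0.00958 − 0.00204)/3 = -0.01345
T_{2}^{(2)} = -0.01345 + (-0.01345 − 0.07455)/15 = -0.01932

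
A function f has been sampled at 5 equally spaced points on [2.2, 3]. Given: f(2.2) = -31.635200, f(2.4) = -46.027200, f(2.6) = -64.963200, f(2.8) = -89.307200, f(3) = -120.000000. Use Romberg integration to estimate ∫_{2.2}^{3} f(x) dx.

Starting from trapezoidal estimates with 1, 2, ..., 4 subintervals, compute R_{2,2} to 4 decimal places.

-54.8596

R_{0,0} (trapezoid, 1 panel, h=0.8000): -60.654080
R_{1,0} (trapezoid, 2 panels, h=0.4000): -56.312320
R_{2,0} (trapezoid, 4 panels, h=0.2000): -55.223040
R_{1,1} = -56.312320 + (-56.312320 − (-60.654080))/3 = -54.865067
R_{2,1} = -55.223040 + (-55.223040 − (-56.312320))/3 = -54.859947
R_{2,2} = -54.859947 + (-54.859947 − (-54.865067))/15 = -54.859606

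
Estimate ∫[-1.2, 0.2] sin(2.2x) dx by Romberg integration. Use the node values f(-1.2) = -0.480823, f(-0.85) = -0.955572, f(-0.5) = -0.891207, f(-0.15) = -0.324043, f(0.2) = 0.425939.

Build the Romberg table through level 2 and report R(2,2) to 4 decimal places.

R(0,0) (trapezoid, 1 panel, h=1.4000): -0.038419
R(1,0) (trapezoid, 2 panels, h=0.7000): -0.643054
R(2,0) (trapezoid, 4 panels, h=0.3500): -0.769392
R(1,1) = -0.643054 + (-0.643054 − (-0.038419))/3 = -0.844599
R(2,1) = -0.769392 + (-0.769392 − (-0.643054))/3 = -0.811505
R(2,2) = -0.811505 + (-0.811505 − (-0.844599))/15 = -0.809299

-0.8093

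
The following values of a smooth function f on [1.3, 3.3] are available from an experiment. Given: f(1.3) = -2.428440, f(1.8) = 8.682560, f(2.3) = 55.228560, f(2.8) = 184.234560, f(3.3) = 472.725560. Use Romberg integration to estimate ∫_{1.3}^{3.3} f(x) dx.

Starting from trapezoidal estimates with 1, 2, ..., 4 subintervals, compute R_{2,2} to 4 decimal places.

R_{0,0} (trapezoid, 1 panel, h=2.0000): 470.297120
R_{1,0} (trapezoid, 2 panels, h=1.0000): 290.377120
R_{2,0} (trapezoid, 4 panels, h=0.5000): 241.647120
R_{1,1} = 290.377120 + (290.377120 − 470.297120)/3 = 230.403787
R_{2,1} = 241.647120 + (241.647120 − 290.377120)/3 = 225.403787
R_{2,2} = 225.403787 + (225.403787 − 230.403787)/15 = 225.070454

225.0705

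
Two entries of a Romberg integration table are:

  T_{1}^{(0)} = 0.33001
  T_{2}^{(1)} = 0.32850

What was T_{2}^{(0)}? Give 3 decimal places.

0.329

From T_{2}^{(1)} = (4·T_{2}^{(0)} − T_{1}^{(0)})/3, solve for T_{2}^{(0)}:
4·T_{2}^{(0)} = 3·0.32850 + 0.33001 = 1.31551
T_{2}^{(0)} = 0.32888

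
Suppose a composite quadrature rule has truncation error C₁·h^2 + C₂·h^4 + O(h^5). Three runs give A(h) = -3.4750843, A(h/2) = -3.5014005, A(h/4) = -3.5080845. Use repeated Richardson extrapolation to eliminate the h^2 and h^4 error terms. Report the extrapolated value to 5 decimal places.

First eliminate the h^2 term (factor 2^2 = 4):
  B₁ = (4·(-3.5014005) − (-3.4750843))/3 = -3.5101726
  B₂ = (4·(-3.5080845) − (-3.5014005))/3 = -3.5103125
Then eliminate the h^4 term (factor 2^4 = 16):
  (16·(-3.5103125) − (-3.5101726))/15 = -3.5103218

-3.51032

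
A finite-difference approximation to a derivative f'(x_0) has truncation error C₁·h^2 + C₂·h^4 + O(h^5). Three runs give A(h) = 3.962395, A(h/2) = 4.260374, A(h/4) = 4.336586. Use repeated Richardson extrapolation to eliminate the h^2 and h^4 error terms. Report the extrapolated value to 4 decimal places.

First eliminate the h^2 term (factor 2^2 = 4):
  B₁ = (4·4.260374 − 3.962395)/3 = 4.359700
  B₂ = (4·4.336586 − 4.260374)/3 = 4.361990
Then eliminate the h^4 term (factor 2^4 = 16):
  (16·4.361990 − 4.359700)/15 = 4.362143

4.3621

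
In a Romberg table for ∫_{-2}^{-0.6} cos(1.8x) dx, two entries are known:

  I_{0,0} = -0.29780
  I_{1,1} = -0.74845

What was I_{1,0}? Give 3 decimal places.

-0.636

From I_{1,1} = (4·I_{1,0} − I_{0,0})/3, solve for I_{1,0}:
4·I_{1,0} = 3·(-0.74845) + (-0.29780) = -2.54315
I_{1,0} = -0.63579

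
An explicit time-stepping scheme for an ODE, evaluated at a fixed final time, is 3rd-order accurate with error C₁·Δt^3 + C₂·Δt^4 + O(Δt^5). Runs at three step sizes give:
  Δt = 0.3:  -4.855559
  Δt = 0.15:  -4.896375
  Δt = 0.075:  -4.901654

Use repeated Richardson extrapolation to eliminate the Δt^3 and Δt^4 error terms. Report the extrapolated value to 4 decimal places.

-4.9024

First eliminate the Δt^3 term (factor 2^3 = 8):
  B₁ = (8·(-4.896375) − (-4.855559))/7 = -4.902206
  B₂ = (8·(-4.901654) − (-4.896375))/7 = -4.902408
Then eliminate the Δt^4 term (factor 2^4 = 16):
  (16·(-4.902408) − (-4.902206))/15 = -4.902421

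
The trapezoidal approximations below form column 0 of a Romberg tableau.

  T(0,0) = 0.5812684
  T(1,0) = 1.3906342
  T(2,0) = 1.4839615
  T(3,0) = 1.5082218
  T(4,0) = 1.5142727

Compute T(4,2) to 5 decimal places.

Richardson extrapolation on the trapezoidal column (denominator 4−1=3):
T(3,1) = 1.5082218 + (1.5082218 − 1.4839615)/3 = 1.5163086
T(4,1) = (4·1.5142727 − 1.5082218) / 3 = 1.5162897
T(4,2) = (16·1.5162897 − 1.5163086) / 15 = 1.5162884

1.51629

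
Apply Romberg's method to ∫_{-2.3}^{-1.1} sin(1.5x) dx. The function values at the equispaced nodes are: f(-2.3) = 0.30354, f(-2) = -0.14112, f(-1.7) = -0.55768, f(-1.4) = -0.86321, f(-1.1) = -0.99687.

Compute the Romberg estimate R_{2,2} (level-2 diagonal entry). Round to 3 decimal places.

-0.582

R_{0,0} (trapezoid, 1 panel, h=1.2000): -0.41600
R_{1,0} (trapezoid, 2 panels, h=0.6000): -0.54261
R_{2,0} (trapezoid, 4 panels, h=0.3000): -0.57260
R_{1,1} = -0.54261 + (-0.54261 − (-0.41600))/3 = -0.58481
R_{2,1} = -0.57260 + (-0.57260 − (-0.54261))/3 = -0.58260
R_{2,2} = -0.58260 + (-0.58260 − (-0.58481))/15 = -0.58245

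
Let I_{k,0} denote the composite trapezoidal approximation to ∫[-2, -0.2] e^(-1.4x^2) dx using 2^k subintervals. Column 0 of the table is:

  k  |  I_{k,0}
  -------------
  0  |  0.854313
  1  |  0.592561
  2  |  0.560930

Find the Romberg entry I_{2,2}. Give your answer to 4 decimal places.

0.5534

I_{1,1} = (4·0.592561 − 0.854313) / 3 = 0.505310
I_{2,1} = 0.560930 + (0.560930 − 0.592561)/3 = 0.550386
I_{2,2} = 0.550386 + (0.550386 − 0.505310)/15 = 0.553391
(Column j=1 coincides with Simpson's rule on the same nodes.)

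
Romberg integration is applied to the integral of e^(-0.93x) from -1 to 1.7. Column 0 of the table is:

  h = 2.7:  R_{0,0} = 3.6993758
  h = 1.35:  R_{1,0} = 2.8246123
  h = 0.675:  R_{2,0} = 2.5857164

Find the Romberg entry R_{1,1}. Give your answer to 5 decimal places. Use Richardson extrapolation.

2.53302

Richardson extrapolation on the trapezoidal column (denominator 4−1=3):
R_{1,1} = (4·2.8246123 − 3.6993758) / 3 = 2.5330245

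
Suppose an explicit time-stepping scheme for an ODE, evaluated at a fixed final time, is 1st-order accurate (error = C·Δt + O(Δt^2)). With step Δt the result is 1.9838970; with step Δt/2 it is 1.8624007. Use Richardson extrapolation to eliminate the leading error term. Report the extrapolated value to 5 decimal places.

1.74090

Extrapolated value = (2·A(Δt/2) − A(Δt)) / (2 − 1)
= (2·1.8624007 − 1.9838970) / 1
= 1.7409044 / 1 = 1.7409044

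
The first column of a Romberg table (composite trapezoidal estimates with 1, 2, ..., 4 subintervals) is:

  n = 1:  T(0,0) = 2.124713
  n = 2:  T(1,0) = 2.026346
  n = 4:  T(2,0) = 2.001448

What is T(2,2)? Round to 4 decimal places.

1.9931

T(1,1) = 2.026346 + (2.026346 − 2.124713)/3 = 1.993557
T(2,1) = (4·2.001448 − 2.026346) / 3 = 1.993149
T(2,2) = 1.993149 + (1.993149 − 1.993557)/15 = 1.993122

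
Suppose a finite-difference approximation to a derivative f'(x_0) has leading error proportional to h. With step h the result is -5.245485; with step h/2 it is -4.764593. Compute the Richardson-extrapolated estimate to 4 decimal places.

-4.2837

The leading error scales as h; refining by a factor of 2 reduces it by 2^1 = 2.
Extrapolated value = (2·A(h/2) − A(h)) / (2 − 1)
= (2·(-4.764593) − (-5.245485)) / 1
= -4.283701 / 1 = -4.283701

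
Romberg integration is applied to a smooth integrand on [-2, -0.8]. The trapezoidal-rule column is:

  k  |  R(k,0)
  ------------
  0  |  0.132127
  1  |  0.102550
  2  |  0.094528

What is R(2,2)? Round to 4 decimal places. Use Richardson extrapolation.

0.0918

R(1,1) = 0.102550 + (0.102550 − 0.132127)/3 = 0.092691
R(2,1) = (4·0.094528 − 0.102550) / 3 = 0.091854
R(2,2) = (16·0.091854 − 0.092691) / 15 = 0.091798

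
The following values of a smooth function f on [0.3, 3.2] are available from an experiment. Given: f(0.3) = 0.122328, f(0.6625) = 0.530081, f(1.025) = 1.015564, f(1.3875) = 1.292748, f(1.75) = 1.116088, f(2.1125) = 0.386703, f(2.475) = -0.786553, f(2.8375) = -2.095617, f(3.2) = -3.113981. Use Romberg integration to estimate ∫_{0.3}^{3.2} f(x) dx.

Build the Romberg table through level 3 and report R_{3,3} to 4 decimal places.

R_{0,0} (trapezoid, 1 panel, h=2.9000): -4.337897
R_{1,0} (trapezoid, 2 panels, h=1.4500): -0.550621
R_{2,0} (trapezoid, 4 panels, h=0.7250): -0.109277
R_{3,0} (trapezoid, 8 panels, h=0.3625): -0.013345
R_{1,1} = -0.550621 + (-0.550621 − (-4.337897))/3 = 0.711804
R_{2,1} = -0.109277 + (-0.109277 − (-0.550621))/3 = 0.037838
R_{3,1} = -0.013345 + (-0.013345 − (-0.109277))/3 = 0.018632
R_{2,2} = 0.037838 + (0.037838 − 0.711804)/15 = -0.007093
R_{3,2} = 0.018632 + (0.018632 − 0.037838)/15 = 0.017352
R_{3,3} = 0.017352 + (0.017352 − (-0.007093))/63 = 0.017740

0.0177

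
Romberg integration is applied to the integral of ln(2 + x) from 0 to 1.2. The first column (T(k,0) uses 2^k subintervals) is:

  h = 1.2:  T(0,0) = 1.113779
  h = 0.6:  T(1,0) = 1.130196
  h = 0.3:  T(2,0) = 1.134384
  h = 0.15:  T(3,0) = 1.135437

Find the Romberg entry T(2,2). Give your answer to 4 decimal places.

T(1,1) = (4·1.130196 − 1.113779) / 3 = 1.135668
T(2,1) = (4·1.134384 − 1.130196) / 3 = 1.135780
T(2,2) = (16·1.135780 − 1.135668) / 15 = 1.135787

1.1358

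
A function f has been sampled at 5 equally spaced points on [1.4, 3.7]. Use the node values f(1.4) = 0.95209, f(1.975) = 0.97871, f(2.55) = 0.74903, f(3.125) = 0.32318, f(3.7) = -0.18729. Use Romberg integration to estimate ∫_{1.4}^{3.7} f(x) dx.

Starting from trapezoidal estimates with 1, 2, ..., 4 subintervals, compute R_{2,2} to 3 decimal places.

R_{0,0} (trapezoid, 1 panel, h=2.3000): 0.87952
R_{1,0} (trapezoid, 2 panels, h=1.1500): 1.30114
R_{2,0} (trapezoid, 4 panels, h=0.5750): 1.39916
R_{1,1} = 1.30114 + (1.30114 − 0.87952)/3 = 1.44168
R_{2,1} = 1.39916 + (1.39916 − 1.30114)/3 = 1.43183
R_{2,2} = 1.43183 + (1.43183 − 1.44168)/15 = 1.43117

1.431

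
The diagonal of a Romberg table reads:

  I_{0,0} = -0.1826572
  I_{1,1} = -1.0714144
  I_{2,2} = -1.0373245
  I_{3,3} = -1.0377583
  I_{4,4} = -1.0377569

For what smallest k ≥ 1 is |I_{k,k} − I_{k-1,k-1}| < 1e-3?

k = 3

|I_{1,1} − I_{0,0}| = 0.8887572 ≥ 1e-3
|I_{2,2} − I_{1,1}| = 0.0340899 ≥ 1e-3
|I_{3,3} − I_{2,2}| = 0.0004338 < 1e-3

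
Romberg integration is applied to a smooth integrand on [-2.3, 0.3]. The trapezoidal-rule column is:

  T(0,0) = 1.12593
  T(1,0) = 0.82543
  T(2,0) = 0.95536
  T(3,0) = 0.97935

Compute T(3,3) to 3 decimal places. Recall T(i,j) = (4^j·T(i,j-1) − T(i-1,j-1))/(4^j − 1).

Richardson extrapolation on the trapezoidal column (denominator 4−1=3):
T(1,1) = 0.82543 + (0.82543 − 1.12593)/3 = 0.72526
T(2,1) = (4·0.95536 − 0.82543) / 3 = 0.99867
T(3,1) = 0.97935 + (0.97935 − 0.95536)/3 = 0.98735
T(2,2) = 0.99867 + (0.99867 − 0.72526)/15 = 1.01690
T(3,2) = (16·0.98735 − 0.99867) / 15 = 0.98660
T(3,3) = 0.98660 + (0.98660 − 1.01690)/63 = 0.98612

0.986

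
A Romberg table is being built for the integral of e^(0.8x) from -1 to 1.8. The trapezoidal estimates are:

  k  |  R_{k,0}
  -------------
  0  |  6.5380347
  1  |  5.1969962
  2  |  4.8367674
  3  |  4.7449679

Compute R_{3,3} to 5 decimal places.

4.71421

R_{1,1} = (4·5.1969962 − 6.5380347) / 3 = 4.7499834
R_{2,1} = 4.8367674 + (4.8367674 − 5.1969962)/3 = 4.7166911
R_{3,1} = 4.7449679 + (4.7449679 − 4.8367674)/3 = 4.7143681
R_{2,2} = (16·4.7166911 − 4.7499834) / 15 = 4.7144716
R_{3,2} = (16·4.7143681 − 4.7166911) / 15 = 4.7142132
R_{3,3} = (64·4.7142132 − 4.7144716) / 63 = 4.7142091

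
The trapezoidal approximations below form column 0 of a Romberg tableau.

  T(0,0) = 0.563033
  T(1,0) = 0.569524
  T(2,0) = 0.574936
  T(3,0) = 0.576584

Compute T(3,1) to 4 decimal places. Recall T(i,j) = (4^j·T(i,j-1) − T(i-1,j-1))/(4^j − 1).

Richardson extrapolation on the trapezoidal column (denominator 4−1=3):
T(3,1) = 0.576584 + (0.576584 − 0.574936)/3 = 0.577133

0.5771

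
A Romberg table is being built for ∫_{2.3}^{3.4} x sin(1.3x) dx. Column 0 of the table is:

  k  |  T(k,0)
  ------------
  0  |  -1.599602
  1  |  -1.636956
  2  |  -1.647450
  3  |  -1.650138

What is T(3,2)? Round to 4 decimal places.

-1.6510

Richardson extrapolation on the trapezoidal column (denominator 4−1=3):
T(2,1) = (4·(-1.647450) − (-1.636956)) / 3 = -1.650948
T(3,1) = -1.650138 + (-1.650138 − (-1.647450))/3 = -1.651034
T(3,2) = -1.651034 + (-1.651034 − (-1.650948))/15 = -1.651040
(Column j=1 coincides with Simpson's rule on the same nodes.)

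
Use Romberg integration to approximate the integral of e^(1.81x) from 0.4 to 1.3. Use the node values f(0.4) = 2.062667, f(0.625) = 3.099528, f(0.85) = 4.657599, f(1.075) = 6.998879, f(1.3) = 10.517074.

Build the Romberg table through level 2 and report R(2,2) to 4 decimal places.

4.6710

R(0,0) (trapezoid, 1 panel, h=0.9000): 5.660883
R(1,0) (trapezoid, 2 panels, h=0.4500): 4.926361
R(2,0) (trapezoid, 4 panels, h=0.2250): 4.735322
R(1,1) = 4.926361 + (4.926361 − 5.660883)/3 = 4.681520
R(2,1) = 4.735322 + (4.735322 − 4.926361)/3 = 4.671642
R(2,2) = 4.671642 + (4.671642 − 4.681520)/15 = 4.670983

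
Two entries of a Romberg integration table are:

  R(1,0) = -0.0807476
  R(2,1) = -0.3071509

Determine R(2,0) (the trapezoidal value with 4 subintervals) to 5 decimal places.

-0.25055

From R(2,1) = (4·R(2,0) − R(1,0))/3, solve for R(2,0):
4·R(2,0) = 3·(-0.3071509) + (-0.0807476) = -1.0022003
R(2,0) = -0.2505501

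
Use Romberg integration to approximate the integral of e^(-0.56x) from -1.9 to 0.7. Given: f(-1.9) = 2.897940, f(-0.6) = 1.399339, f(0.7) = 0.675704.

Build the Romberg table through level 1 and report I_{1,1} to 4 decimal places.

3.9741

I_{0,0} (trapezoid, 1 panel, h=2.6000): 4.645737
I_{1,0} (trapezoid, 2 panels, h=1.3000): 4.142009
I_{1,1} = 4.142009 + (4.142009 − 4.645737)/3 = 3.974100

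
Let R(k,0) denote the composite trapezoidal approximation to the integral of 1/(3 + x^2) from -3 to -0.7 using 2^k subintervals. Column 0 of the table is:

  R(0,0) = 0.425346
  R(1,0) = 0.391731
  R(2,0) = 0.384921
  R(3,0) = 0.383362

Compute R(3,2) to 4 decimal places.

Richardson extrapolation on the trapezoidal column (denominator 4−1=3):
R(2,1) = 0.384921 + (0.384921 − 0.391731)/3 = 0.382651
R(3,1) = 0.383362 + (0.383362 − 0.384921)/3 = 0.382842
R(3,2) = (16·0.382842 − 0.382651) / 15 = 0.382855

0.3829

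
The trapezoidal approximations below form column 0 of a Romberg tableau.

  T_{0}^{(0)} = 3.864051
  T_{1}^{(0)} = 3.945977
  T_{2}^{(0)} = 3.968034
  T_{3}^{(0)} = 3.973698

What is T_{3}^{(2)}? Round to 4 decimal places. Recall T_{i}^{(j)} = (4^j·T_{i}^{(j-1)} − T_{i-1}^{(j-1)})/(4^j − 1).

3.9756

T_{2}^{(1)} = 3.968034 + (3.968034 − 3.945977)/3 = 3.975386
T_{3}^{(1)} = (4·3.973698 − 3.968034) / 3 = 3.975586
T_{3}^{(2)} = 3.975586 + (3.975586 − 3.975386)/15 = 3.975599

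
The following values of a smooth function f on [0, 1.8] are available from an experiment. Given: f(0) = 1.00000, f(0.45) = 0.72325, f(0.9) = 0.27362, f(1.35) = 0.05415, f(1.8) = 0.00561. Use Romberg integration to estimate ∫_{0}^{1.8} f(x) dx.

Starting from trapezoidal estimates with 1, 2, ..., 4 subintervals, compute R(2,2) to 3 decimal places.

0.704

R(0,0) (trapezoid, 1 panel, h=1.8000): 0.90505
R(1,0) (trapezoid, 2 panels, h=0.9000): 0.69878
R(2,0) (trapezoid, 4 panels, h=0.4500): 0.69922
R(1,1) = 0.69878 + (0.69878 − 0.90505)/3 = 0.63002
R(2,1) = 0.69922 + (0.69922 − 0.69878)/3 = 0.69937
R(2,2) = 0.69937 + (0.69937 − 0.63002)/15 = 0.70399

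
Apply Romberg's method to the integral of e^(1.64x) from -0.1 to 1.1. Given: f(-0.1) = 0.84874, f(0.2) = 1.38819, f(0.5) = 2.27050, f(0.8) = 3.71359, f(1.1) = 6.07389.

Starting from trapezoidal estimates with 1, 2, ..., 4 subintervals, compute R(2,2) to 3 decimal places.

3.186

R(0,0) (trapezoid, 1 panel, h=1.2000): 4.15358
R(1,0) (trapezoid, 2 panels, h=0.6000): 3.43909
R(2,0) (trapezoid, 4 panels, h=0.3000): 3.25008
R(1,1) = 3.43909 + (3.43909 − 4.15358)/3 = 3.20093
R(2,1) = 3.25008 + (3.25008 − 3.43909)/3 = 3.18708
R(2,2) = 3.18708 + (3.18708 − 3.20093)/15 = 3.18616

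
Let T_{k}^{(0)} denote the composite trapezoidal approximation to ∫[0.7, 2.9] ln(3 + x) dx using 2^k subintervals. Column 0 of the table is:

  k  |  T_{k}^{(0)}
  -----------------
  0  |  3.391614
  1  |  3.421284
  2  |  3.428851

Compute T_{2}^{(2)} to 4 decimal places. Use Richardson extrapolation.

T_{1}^{(1)} = (4·3.421284 − 3.391614) / 3 = 3.431174
T_{2}^{(1)} = 3.428851 + (3.428851 − 3.421284)/3 = 3.431373
T_{2}^{(2)} = 3.431373 + (3.431373 − 3.431174)/15 = 3.431386
(Column j=1 coincides with Simpson's rule on the same nodes.)

3.4314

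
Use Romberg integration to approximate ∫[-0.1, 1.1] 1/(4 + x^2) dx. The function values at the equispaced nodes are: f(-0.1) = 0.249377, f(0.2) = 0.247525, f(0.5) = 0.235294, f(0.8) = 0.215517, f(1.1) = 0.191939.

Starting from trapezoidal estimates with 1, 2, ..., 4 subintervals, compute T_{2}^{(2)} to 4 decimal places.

0.2764

T_{0}^{(0)} (trapezoid, 1 panel, h=1.2000): 0.264790
T_{1}^{(0)} (trapezoid, 2 panels, h=0.6000): 0.273571
T_{2}^{(0)} (trapezoid, 4 panels, h=0.3000): 0.275698
T_{1}^{(1)} = 0.273571 + (0.273571 − 0.264790)/3 = 0.276498
T_{2}^{(1)} = 0.275698 + (0.275698 − 0.273571)/3 = 0.276407
T_{2}^{(2)} = 0.276407 + (0.276407 − 0.276498)/15 = 0.276401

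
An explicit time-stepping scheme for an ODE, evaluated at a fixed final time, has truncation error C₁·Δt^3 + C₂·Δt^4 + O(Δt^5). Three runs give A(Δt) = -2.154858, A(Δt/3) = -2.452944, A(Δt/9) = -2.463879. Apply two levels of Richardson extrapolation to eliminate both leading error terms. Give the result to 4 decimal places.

First eliminate the Δt^3 term (factor 3^3 = 27):
  B₁ = (27·(-2.452944) − (-2.154858))/26 = -2.464409
  B₂ = (27·(-2.463879) − (-2.452944))/26 = -2.464300
Then eliminate the Δt^4 term (factor 3^4 = 81):
  (81·(-2.464300) − (-2.464409))/80 = -2.464299

-2.4643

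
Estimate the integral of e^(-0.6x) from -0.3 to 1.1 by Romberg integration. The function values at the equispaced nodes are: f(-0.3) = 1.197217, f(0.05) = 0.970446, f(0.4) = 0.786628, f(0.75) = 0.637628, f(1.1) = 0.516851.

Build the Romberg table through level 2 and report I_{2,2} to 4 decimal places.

I_{0,0} (trapezoid, 1 panel, h=1.4000): 1.199848
I_{1,0} (trapezoid, 2 panels, h=0.7000): 1.150563
I_{2,0} (trapezoid, 4 panels, h=0.3500): 1.138108
I_{1,1} = 1.150563 + (1.150563 − 1.199848)/3 = 1.134135
I_{2,1} = 1.138108 + (1.138108 − 1.150563)/3 = 1.133956
I_{2,2} = 1.133956 + (1.133956 − 1.134135)/15 = 1.133944

1.1339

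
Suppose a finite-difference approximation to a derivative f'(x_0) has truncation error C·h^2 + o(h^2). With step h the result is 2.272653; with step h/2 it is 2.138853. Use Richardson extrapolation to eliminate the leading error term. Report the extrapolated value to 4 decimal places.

The leading error scales as h^2; refining by a factor of 2 reduces it by 2^2 = 4.
Extrapolated value = (4·A(h/2) − A(h)) / (4 − 1)
= (4·2.138853 − 2.272653) / 3
= 6.282759 / 3 = 2.094253

2.0943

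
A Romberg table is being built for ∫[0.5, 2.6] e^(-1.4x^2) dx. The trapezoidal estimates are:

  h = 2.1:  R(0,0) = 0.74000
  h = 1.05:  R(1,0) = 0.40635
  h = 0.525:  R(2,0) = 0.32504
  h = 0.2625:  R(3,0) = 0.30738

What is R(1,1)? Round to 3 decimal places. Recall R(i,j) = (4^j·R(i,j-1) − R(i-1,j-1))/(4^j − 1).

Richardson extrapolation on the trapezoidal column (denominator 4−1=3):
R(1,1) = 0.40635 + (0.40635 − 0.74000)/3 = 0.29513
(Column j=1 coincides with Simpson's rule on the same nodes.)

0.295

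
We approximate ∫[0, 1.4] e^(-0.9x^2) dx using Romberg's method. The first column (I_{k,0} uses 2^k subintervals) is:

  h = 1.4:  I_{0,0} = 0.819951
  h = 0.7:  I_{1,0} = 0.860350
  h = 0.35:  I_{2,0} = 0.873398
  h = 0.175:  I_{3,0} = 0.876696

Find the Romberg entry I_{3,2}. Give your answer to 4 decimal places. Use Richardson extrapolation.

I_{2,1} = (4·0.873398 − 0.860350) / 3 = 0.877747
I_{3,1} = (4·0.876696 − 0.873398) / 3 = 0.877795
I_{3,2} = (16·0.877795 − 0.877747) / 15 = 0.877798

0.8778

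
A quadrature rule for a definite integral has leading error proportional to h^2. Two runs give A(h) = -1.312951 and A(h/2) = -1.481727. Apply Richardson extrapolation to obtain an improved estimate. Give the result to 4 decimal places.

-1.5380

Extrapolated value = (4·A(h/2) − A(h)) / (4 − 1)
= (4·(-1.481727) − (-1.312951)) / 3
= -4.613957 / 3 = -1.537986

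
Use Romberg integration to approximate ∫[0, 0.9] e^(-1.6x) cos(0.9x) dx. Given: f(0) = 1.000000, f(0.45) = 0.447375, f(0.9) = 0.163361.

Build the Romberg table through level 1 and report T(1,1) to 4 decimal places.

0.4429

T(0,0) (trapezoid, 1 panel, h=0.9000): 0.523512
T(1,0) (trapezoid, 2 panels, h=0.4500): 0.463075
T(1,1) = 0.463075 + (0.463075 − 0.523512)/3 = 0.442929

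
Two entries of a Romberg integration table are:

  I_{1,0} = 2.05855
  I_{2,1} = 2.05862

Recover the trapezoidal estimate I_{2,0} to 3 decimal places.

2.059

From I_{2,1} = (4·I_{2,0} − I_{1,0})/3, solve for I_{2,0}:
4·I_{2,0} = 3·2.05862 + 2.05855 = 8.23441
I_{2,0} = 2.05860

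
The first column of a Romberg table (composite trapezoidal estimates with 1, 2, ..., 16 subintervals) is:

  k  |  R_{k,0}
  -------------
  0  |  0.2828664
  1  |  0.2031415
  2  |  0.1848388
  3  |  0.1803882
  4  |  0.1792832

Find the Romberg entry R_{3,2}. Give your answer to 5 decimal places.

R_{2,1} = 0.1848388 + (0.1848388 − 0.2031415)/3 = 0.1787379
R_{3,1} = (4·0.1803882 − 0.1848388) / 3 = 0.1789047
R_{3,2} = (16·0.1789047 − 0.1787379) / 15 = 0.1789158

0.17892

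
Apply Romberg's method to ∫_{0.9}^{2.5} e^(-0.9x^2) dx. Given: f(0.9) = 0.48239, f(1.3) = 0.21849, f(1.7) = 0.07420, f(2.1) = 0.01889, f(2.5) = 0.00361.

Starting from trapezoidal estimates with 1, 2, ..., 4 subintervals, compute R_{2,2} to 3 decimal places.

R_{0,0} (trapezoid, 1 panel, h=1.6000): 0.38880
R_{1,0} (trapezoid, 2 panels, h=0.8000): 0.25376
R_{2,0} (trapezoid, 4 panels, h=0.4000): 0.22183
R_{1,1} = 0.25376 + (0.25376 − 0.38880)/3 = 0.20875
R_{2,1} = 0.22183 + (0.22183 − 0.25376)/3 = 0.21119
R_{2,2} = 0.21119 + (0.21119 − 0.20875)/15 = 0.21135

0.211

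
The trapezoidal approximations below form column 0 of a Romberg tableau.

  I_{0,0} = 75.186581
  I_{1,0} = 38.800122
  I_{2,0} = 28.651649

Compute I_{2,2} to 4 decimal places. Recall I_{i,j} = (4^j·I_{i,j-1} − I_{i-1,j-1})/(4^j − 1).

25.1753

Richardson extrapolation on the trapezoidal column (denominator 4−1=3):
I_{1,1} = 38.800122 + (38.800122 − 75.186581)/3 = 26.671302
I_{2,1} = (4·28.651649 − 38.800122) / 3 = 25.268825
I_{2,2} = (16·25.268825 − 26.671302) / 15 = 25.175327
(Column j=1 coincides with Simpson's rule on the same nodes.)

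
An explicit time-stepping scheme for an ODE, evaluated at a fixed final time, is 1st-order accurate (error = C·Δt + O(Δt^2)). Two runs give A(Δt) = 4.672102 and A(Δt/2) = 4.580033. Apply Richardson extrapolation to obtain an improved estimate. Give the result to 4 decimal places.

4.4880

The leading error scales as Δt; refining by a factor of 2 reduces it by 2^1 = 2.
Extrapolated value = (2·A(Δt/2) − A(Δt)) / (2 − 1)
= (2·4.580033 − 4.672102) / 1
= 4.487964 / 1 = 4.487964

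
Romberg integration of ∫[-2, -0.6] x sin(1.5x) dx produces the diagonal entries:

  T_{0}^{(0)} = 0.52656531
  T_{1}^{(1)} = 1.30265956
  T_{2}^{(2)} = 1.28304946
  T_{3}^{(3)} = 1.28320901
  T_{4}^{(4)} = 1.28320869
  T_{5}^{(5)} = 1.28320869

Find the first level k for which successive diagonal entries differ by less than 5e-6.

k = 4

|T_{1}^{(1)} − T_{0}^{(0)}| = 0.77609425 ≥ 5e-6
|T_{2}^{(2)} − T_{1}^{(1)}| = 0.01961010 ≥ 5e-6
|T_{3}^{(3)} − T_{2}^{(2)}| = 0.00015955 ≥ 5e-6
|T_{4}^{(4)} − T_{3}^{(3)}| = 0.00000032 < 5e-6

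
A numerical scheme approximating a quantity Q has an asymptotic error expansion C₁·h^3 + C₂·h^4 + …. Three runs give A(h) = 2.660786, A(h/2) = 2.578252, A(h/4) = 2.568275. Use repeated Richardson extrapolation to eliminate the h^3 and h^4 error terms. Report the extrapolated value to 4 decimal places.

2.5669

First eliminate the h^3 term (factor 2^3 = 8):
  B₁ = (8·2.578252 − 2.660786)/7 = 2.566461
  B₂ = (8·2.568275 − 2.578252)/7 = 2.566850
Then eliminate the h^4 term (factor 2^4 = 16):
  (16·2.566850 − 2.566461)/15 = 2.566876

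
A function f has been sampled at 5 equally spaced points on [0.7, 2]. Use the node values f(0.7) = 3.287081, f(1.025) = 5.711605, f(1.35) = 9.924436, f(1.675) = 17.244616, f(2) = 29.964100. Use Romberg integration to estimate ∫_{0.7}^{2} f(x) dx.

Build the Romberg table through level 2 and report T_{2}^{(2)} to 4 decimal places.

T_{0}^{(0)} (trapezoid, 1 panel, h=1.3000): 21.613268
T_{1}^{(0)} (trapezoid, 2 panels, h=0.6500): 17.257517
T_{2}^{(0)} (trapezoid, 4 panels, h=0.3250): 16.089530
T_{1}^{(1)} = 17.257517 + (17.257517 − 21.613268)/3 = 15.805600
T_{2}^{(1)} = 16.089530 + (16.089530 − 17.257517)/3 = 15.700201
T_{2}^{(2)} = 15.700201 + (15.700201 − 15.805600)/15 = 15.693174

15.6932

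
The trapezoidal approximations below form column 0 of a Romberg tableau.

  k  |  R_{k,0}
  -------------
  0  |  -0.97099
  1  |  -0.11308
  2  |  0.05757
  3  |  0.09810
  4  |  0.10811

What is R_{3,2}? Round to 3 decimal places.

0.111

R_{2,1} = (4·0.05757 − (-0.11308)) / 3 = 0.11445
R_{3,1} = (4·0.09810 − 0.05757) / 3 = 0.11161
R_{3,2} = 0.11161 + (0.11161 − 0.11445)/15 = 0.11142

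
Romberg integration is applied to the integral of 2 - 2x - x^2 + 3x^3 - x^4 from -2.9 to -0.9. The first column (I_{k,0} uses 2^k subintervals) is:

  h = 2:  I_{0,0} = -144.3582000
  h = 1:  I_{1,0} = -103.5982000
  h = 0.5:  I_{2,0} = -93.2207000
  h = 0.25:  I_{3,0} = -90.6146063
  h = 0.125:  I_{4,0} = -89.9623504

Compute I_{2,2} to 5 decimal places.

Richardson extrapolation on the trapezoidal column (denominator 4−1=3):
I_{1,1} = -103.5982000 + (-103.5982000 − (-144.3582000))/3 = -90.0115333
I_{2,1} = -93.2207000 + (-93.2207000 − (-103.5982000))/3 = -89.7615333
I_{2,2} = -89.7615333 + (-89.7615333 − (-90.0115333))/15 = -89.7448666

-89.74487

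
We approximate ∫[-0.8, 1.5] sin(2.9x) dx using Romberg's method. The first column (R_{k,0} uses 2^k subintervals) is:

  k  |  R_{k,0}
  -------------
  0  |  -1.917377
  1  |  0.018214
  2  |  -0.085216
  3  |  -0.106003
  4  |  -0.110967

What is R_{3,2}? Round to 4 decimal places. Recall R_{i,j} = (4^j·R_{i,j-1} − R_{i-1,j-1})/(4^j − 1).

-0.1125

Richardson extrapolation on the trapezoidal column (denominator 4−1=3):
R_{2,1} = (4·(-0.085216) − 0.018214) / 3 = -0.119693
R_{3,1} = (4·(-0.106003) − (-0.085216)) / 3 = -0.112932
R_{3,2} = (16·(-0.112932) − (-0.119693)) / 15 = -0.112481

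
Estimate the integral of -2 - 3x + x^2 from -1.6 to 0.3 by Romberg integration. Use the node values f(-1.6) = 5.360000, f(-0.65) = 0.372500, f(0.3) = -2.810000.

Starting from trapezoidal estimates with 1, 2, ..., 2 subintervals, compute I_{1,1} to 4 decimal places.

1.2793

I_{0,0} (trapezoid, 1 panel, h=1.9000): 2.422500
I_{1,0} (trapezoid, 2 panels, h=0.9500): 1.565125
I_{1,1} = 1.565125 + (1.565125 − 2.422500)/3 = 1.279333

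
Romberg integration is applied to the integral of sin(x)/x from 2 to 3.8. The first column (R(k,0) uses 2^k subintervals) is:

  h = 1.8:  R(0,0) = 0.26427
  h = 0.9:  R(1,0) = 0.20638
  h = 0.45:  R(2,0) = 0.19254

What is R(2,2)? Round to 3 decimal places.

0.188

Richardson extrapolation on the trapezoidal column (denominator 4−1=3):
R(1,1) = 0.20638 + (0.20638 − 0.26427)/3 = 0.18708
R(2,1) = 0.19254 + (0.19254 − 0.20638)/3 = 0.18793
R(2,2) = 0.18793 + (0.18793 − 0.18708)/15 = 0.18799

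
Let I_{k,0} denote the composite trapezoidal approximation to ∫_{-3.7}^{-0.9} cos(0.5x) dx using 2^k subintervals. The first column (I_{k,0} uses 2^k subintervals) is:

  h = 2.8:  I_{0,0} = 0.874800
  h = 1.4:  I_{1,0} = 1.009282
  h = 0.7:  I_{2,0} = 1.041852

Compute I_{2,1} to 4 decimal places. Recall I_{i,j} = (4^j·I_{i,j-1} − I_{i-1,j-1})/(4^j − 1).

Richardson extrapolation on the trapezoidal column (denominator 4−1=3):
I_{2,1} = 1.041852 + (1.041852 − 1.009282)/3 = 1.052709
(Column j=1 coincides with Simpson's rule on the same nodes.)

1.0527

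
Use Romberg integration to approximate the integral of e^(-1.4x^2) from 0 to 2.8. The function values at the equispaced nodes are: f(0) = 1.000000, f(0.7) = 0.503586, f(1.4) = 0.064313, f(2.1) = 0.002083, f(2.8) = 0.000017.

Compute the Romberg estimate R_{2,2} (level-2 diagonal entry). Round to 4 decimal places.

0.7452

R_{0,0} (trapezoid, 1 panel, h=2.8000): 1.400024
R_{1,0} (trapezoid, 2 panels, h=1.4000): 0.790050
R_{2,0} (trapezoid, 4 panels, h=0.7000): 0.748993
R_{1,1} = 0.790050 + (0.790050 − 1.400024)/3 = 0.586725
R_{2,1} = 0.748993 + (0.748993 − 0.790050)/3 = 0.735307
R_{2,2} = 0.735307 + (0.735307 − 0.586725)/15 = 0.745212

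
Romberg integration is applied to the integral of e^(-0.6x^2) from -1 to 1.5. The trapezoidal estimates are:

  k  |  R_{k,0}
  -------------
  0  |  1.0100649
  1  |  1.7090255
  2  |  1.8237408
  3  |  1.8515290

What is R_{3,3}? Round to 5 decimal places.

R_{1,1} = 1.7090255 + (1.7090255 − 1.0100649)/3 = 1.9420124
R_{2,1} = (4·1.8237408 − 1.7090255) / 3 = 1.8619792
R_{3,1} = 1.8515290 + (1.8515290 − 1.8237408)/3 = 1.8607917
R_{2,2} = 1.8619792 + (1.8619792 − 1.9420124)/15 = 1.8566437
R_{3,2} = 1.8607917 + (1.8607917 − 1.8619792)/15 = 1.8607125
R_{3,3} = 1.8607125 + (1.8607125 − 1.8566437)/63 = 1.8607771

1.86078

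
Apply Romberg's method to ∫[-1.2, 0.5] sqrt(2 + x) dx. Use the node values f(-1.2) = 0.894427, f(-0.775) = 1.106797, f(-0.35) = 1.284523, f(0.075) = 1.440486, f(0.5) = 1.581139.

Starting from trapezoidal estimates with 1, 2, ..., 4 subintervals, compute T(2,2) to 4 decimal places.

T(0,0) (trapezoid, 1 panel, h=1.7000): 2.104231
T(1,0) (trapezoid, 2 panels, h=0.8500): 2.143960
T(2,0) (trapezoid, 4 panels, h=0.4250): 2.154575
T(1,1) = 2.143960 + (2.143960 − 2.104231)/3 = 2.157203
T(2,1) = 2.154575 + (2.154575 − 2.143960)/3 = 2.158113
T(2,2) = 2.158113 + (2.158113 − 2.157203)/15 = 2.158174

2.1582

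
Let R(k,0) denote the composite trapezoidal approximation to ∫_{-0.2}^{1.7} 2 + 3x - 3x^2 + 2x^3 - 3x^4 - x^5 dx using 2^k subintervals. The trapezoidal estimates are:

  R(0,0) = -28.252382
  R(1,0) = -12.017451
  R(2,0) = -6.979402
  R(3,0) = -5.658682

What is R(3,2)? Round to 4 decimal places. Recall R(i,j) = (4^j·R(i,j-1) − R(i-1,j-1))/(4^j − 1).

R(2,1) = (4·(-6.979402) − (-12.017451)) / 3 = -5.300052
R(3,1) = (4·(-5.658682) − (-6.979402)) / 3 = -5.218442
R(3,2) = (16·(-5.218442) − (-5.300052)) / 15 = -5.213001
(Column j=1 coincides with Simpson's rule on the same nodes.)

-5.2130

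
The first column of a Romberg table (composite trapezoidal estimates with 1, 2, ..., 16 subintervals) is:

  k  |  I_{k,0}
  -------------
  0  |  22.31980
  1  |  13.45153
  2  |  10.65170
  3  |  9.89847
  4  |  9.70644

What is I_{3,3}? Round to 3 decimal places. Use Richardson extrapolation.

9.642

Richardson extrapolation on the trapezoidal column (denominator 4−1=3):
I_{1,1} = 13.45153 + (13.45153 − 22.31980)/3 = 10.49544
I_{2,1} = 10.65170 + (10.65170 − 13.45153)/3 = 9.71842
I_{3,1} = (4·9.89847 − 10.65170) / 3 = 9.64739
I_{2,2} = (16·9.71842 − 10.49544) / 15 = 9.66662
I_{3,2} = 9.64739 + (9.64739 − 9.71842)/15 = 9.64265
I_{3,3} = 9.64265 + (9.64265 − 9.66662)/63 = 9.64227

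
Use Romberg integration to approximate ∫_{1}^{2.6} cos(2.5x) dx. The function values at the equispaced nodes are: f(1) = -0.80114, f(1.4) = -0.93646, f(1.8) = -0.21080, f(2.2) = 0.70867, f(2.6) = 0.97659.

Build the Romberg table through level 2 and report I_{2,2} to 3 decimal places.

I_{0,0} (trapezoid, 1 panel, h=1.6000): 0.14036
I_{1,0} (trapezoid, 2 panels, h=0.8000): -0.09846
I_{2,0} (trapezoid, 4 panels, h=0.4000): -0.14035
I_{1,1} = -0.09846 + (-0.09846 − 0.14036)/3 = -0.17807
I_{2,1} = -0.14035 + (-0.14035 − (-0.09846))/3 = -0.15431
I_{2,2} = -0.15431 + (-0.15431 − (-0.17807))/15 = -0.15273

-0.153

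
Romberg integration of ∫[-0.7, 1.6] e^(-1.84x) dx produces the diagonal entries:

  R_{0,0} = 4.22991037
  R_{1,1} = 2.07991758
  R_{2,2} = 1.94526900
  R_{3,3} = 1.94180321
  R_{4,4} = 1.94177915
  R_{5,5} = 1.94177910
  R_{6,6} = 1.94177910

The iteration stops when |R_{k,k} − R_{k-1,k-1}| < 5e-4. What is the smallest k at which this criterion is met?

|R_{1,1} − R_{0,0}| = 2.14999279 ≥ 5e-4
|R_{2,2} − R_{1,1}| = 0.13464858 ≥ 5e-4
|R_{3,3} − R_{2,2}| = 0.00346579 ≥ 5e-4
|R_{4,4} − R_{3,3}| = 0.00002406 < 5e-4

k = 4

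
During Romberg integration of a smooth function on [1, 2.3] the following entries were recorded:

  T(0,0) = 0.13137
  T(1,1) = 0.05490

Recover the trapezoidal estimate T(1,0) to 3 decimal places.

0.074

From T(1,1) = (4·T(1,0) − T(0,0))/3, solve for T(1,0):
4·T(1,0) = 3·0.05490 + 0.13137 = 0.29607
T(1,0) = 0.07402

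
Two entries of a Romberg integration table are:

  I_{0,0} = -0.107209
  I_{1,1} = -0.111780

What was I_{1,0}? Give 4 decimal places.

-0.1106

From I_{1,1} = (4·I_{1,0} − I_{0,0})/3, solve for I_{1,0}:
4·I_{1,0} = 3·(-0.111780) + (-0.107209) = -0.442549
I_{1,0} = -0.110637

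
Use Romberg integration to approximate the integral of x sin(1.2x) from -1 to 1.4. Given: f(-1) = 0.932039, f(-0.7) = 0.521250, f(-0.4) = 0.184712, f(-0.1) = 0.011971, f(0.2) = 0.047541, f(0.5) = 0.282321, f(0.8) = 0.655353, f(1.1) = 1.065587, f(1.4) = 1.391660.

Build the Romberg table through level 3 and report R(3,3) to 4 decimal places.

R(0,0) (trapezoid, 1 panel, h=2.4000): 2.788439
R(1,0) (trapezoid, 2 panels, h=1.2000): 1.451269
R(2,0) (trapezoid, 4 panels, h=0.6000): 1.229673
R(3,0) (trapezoid, 8 panels, h=0.3000): 1.179175
R(1,1) = 1.451269 + (1.451269 − 2.788439)/3 = 1.005546
R(2,1) = 1.229673 + (1.229673 − 1.451269)/3 = 1.155808
R(3,1) = 1.179175 + (1.179175 − 1.229673)/3 = 1.162342
R(2,2) = 1.155808 + (1.155808 − 1.005546)/15 = 1.165825
R(3,2) = 1.162342 + (1.162342 − 1.155808)/15 = 1.162778
R(3,3) = 1.162778 + (1.162778 − 1.165825)/63 = 1.162730

1.1627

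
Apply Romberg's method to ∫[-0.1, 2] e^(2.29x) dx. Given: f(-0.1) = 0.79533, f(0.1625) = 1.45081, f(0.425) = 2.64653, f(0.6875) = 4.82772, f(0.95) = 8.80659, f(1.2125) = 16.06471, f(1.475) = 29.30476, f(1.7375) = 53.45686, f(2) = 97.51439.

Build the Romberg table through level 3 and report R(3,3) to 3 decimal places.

42.237

R(0,0) (trapezoid, 1 panel, h=2.1000): 103.22521
R(1,0) (trapezoid, 2 panels, h=1.0500): 60.85952
R(2,0) (trapezoid, 4 panels, h=0.5250): 47.20419
R(3,0) (trapezoid, 8 panels, h=0.2625): 43.49962
R(1,1) = 60.85952 + (60.85952 − 103.22521)/3 = 46.73762
R(2,1) = 47.20419 + (47.20419 − 60.85952)/3 = 42.65241
R(3,1) = 43.49962 + (43.49962 − 47.20419)/3 = 42.26476
R(2,2) = 42.65241 + (42.65241 − 46.73762)/15 = 42.38006
R(3,2) = 42.26476 + (42.26476 − 42.65241)/15 = 42.23892
R(3,3) = 42.23892 + (42.23892 − 42.38006)/63 = 42.23668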